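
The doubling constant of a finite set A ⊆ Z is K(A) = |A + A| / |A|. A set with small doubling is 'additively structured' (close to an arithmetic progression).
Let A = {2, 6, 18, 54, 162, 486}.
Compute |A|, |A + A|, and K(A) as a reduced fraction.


|A| = 6.
Compute A + A by enumerating all 36 pairs.
A + A = {4, 8, 12, 20, 24, 36, 56, 60, 72, 108, 164, 168, 180, 216, 324, 488, 492, 504, 540, 648, 972}, so |A + A| = 21.
K = |A + A| / |A| = 21/6 = 7/2 ≈ 3.5000.
Reference: AP of size 6 gives K = 11/6 ≈ 1.8333; a fully generic set of size 6 gives K ≈ 3.5000.

|A| = 6, |A + A| = 21, K = 21/6 = 7/2.


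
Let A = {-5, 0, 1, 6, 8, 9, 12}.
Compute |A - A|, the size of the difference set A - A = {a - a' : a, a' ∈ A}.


A - A = {a - a' : a, a' ∈ A}; |A| = 7.
Bounds: 2|A|-1 ≤ |A - A| ≤ |A|² - |A| + 1, i.e. 13 ≤ |A - A| ≤ 43.
Note: 0 ∈ A - A always (from a - a). The set is symmetric: if d ∈ A - A then -d ∈ A - A.
Enumerate nonzero differences d = a - a' with a > a' (then include -d):
Positive differences: {1, 2, 3, 4, 5, 6, 7, 8, 9, 11, 12, 13, 14, 17}
Full difference set: {0} ∪ (positive diffs) ∪ (negative diffs).
|A - A| = 1 + 2·14 = 29 (matches direct enumeration: 29).

|A - A| = 29


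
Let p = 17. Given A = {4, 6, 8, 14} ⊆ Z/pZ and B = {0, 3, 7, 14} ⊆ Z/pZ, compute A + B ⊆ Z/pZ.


Work in Z/17Z: reduce every sum a + b modulo 17.
Enumerate all 16 pairs:
a = 4: 4+0=4, 4+3=7, 4+7=11, 4+14=1
a = 6: 6+0=6, 6+3=9, 6+7=13, 6+14=3
a = 8: 8+0=8, 8+3=11, 8+7=15, 8+14=5
a = 14: 14+0=14, 14+3=0, 14+7=4, 14+14=11
Distinct residues collected: {0, 1, 3, 4, 5, 6, 7, 8, 9, 11, 13, 14, 15}
|A + B| = 13 (out of 17 total residues).

A + B = {0, 1, 3, 4, 5, 6, 7, 8, 9, 11, 13, 14, 15}


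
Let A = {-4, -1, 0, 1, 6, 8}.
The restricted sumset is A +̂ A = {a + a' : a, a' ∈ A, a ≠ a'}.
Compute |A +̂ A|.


Restricted sumset: A +̂ A = {a + a' : a ∈ A, a' ∈ A, a ≠ a'}.
Equivalently, take A + A and drop any sum 2a that is achievable ONLY as a + a for a ∈ A (i.e. sums representable only with equal summands).
Enumerate pairs (a, a') with a < a' (symmetric, so each unordered pair gives one sum; this covers all a ≠ a'):
  -4 + -1 = -5
  -4 + 0 = -4
  -4 + 1 = -3
  -4 + 6 = 2
  -4 + 8 = 4
  -1 + 0 = -1
  -1 + 1 = 0
  -1 + 6 = 5
  -1 + 8 = 7
  0 + 1 = 1
  0 + 6 = 6
  0 + 8 = 8
  1 + 6 = 7
  1 + 8 = 9
  6 + 8 = 14
Collected distinct sums: {-5, -4, -3, -1, 0, 1, 2, 4, 5, 6, 7, 8, 9, 14}
|A +̂ A| = 14
(Reference bound: |A +̂ A| ≥ 2|A| - 3 for |A| ≥ 2, with |A| = 6 giving ≥ 9.)

|A +̂ A| = 14


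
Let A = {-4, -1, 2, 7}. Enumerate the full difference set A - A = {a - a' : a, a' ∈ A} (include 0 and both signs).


A - A = {a - a' : a, a' ∈ A}.
Compute a - a' for each ordered pair (a, a'):
a = -4: -4--4=0, -4--1=-3, -4-2=-6, -4-7=-11
a = -1: -1--4=3, -1--1=0, -1-2=-3, -1-7=-8
a = 2: 2--4=6, 2--1=3, 2-2=0, 2-7=-5
a = 7: 7--4=11, 7--1=8, 7-2=5, 7-7=0
Collecting distinct values (and noting 0 appears from a-a):
A - A = {-11, -8, -6, -5, -3, 0, 3, 5, 6, 8, 11}
|A - A| = 11

A - A = {-11, -8, -6, -5, -3, 0, 3, 5, 6, 8, 11}


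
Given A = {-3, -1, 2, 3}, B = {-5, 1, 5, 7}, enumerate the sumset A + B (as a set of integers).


A + B = {a + b : a ∈ A, b ∈ B}.
Enumerate all |A|·|B| = 4·4 = 16 pairs (a, b) and collect distinct sums.
a = -3: -3+-5=-8, -3+1=-2, -3+5=2, -3+7=4
a = -1: -1+-5=-6, -1+1=0, -1+5=4, -1+7=6
a = 2: 2+-5=-3, 2+1=3, 2+5=7, 2+7=9
a = 3: 3+-5=-2, 3+1=4, 3+5=8, 3+7=10
Collecting distinct sums: A + B = {-8, -6, -3, -2, 0, 2, 3, 4, 6, 7, 8, 9, 10}
|A + B| = 13

A + B = {-8, -6, -3, -2, 0, 2, 3, 4, 6, 7, 8, 9, 10}


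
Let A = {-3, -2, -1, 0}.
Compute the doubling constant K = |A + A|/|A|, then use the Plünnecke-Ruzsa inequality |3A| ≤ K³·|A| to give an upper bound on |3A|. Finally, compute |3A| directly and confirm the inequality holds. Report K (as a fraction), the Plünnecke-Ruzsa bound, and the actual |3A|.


|A| = 4.
Step 1: Compute A + A by enumerating all 16 pairs.
A + A = {-6, -5, -4, -3, -2, -1, 0}, so |A + A| = 7.
Step 2: Doubling constant K = |A + A|/|A| = 7/4 = 7/4 ≈ 1.7500.
Step 3: Plünnecke-Ruzsa gives |3A| ≤ K³·|A| = (1.7500)³ · 4 ≈ 21.4375.
Step 4: Compute 3A = A + A + A directly by enumerating all triples (a,b,c) ∈ A³; |3A| = 10.
Step 5: Check 10 ≤ 21.4375? Yes ✓.

K = 7/4, Plünnecke-Ruzsa bound K³|A| ≈ 21.4375, |3A| = 10, inequality holds.


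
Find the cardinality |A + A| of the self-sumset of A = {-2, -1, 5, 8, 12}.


A + A = {a + a' : a, a' ∈ A}; |A| = 5.
General bounds: 2|A| - 1 ≤ |A + A| ≤ |A|(|A|+1)/2, i.e. 9 ≤ |A + A| ≤ 15.
Lower bound 2|A|-1 is attained iff A is an arithmetic progression.
Enumerate sums a + a' for a ≤ a' (symmetric, so this suffices):
a = -2: -2+-2=-4, -2+-1=-3, -2+5=3, -2+8=6, -2+12=10
a = -1: -1+-1=-2, -1+5=4, -1+8=7, -1+12=11
a = 5: 5+5=10, 5+8=13, 5+12=17
a = 8: 8+8=16, 8+12=20
a = 12: 12+12=24
Distinct sums: {-4, -3, -2, 3, 4, 6, 7, 10, 11, 13, 16, 17, 20, 24}
|A + A| = 14

|A + A| = 14


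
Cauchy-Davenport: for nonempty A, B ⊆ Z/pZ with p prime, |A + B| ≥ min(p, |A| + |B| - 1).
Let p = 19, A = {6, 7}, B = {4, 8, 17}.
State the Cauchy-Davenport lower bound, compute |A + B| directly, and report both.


Cauchy-Davenport: |A + B| ≥ min(p, |A| + |B| - 1) for A, B nonempty in Z/pZ.
|A| = 2, |B| = 3, p = 19.
CD lower bound = min(19, 2 + 3 - 1) = min(19, 4) = 4.
Compute A + B mod 19 directly:
a = 6: 6+4=10, 6+8=14, 6+17=4
a = 7: 7+4=11, 7+8=15, 7+17=5
A + B = {4, 5, 10, 11, 14, 15}, so |A + B| = 6.
Verify: 6 ≥ 4? Yes ✓.

CD lower bound = 4, actual |A + B| = 6.


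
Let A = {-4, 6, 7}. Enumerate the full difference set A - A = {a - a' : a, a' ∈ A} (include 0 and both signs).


A - A = {a - a' : a, a' ∈ A}.
Compute a - a' for each ordered pair (a, a'):
a = -4: -4--4=0, -4-6=-10, -4-7=-11
a = 6: 6--4=10, 6-6=0, 6-7=-1
a = 7: 7--4=11, 7-6=1, 7-7=0
Collecting distinct values (and noting 0 appears from a-a):
A - A = {-11, -10, -1, 0, 1, 10, 11}
|A - A| = 7

A - A = {-11, -10, -1, 0, 1, 10, 11}


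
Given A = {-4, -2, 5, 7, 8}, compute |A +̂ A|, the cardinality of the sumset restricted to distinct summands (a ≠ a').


Restricted sumset: A +̂ A = {a + a' : a ∈ A, a' ∈ A, a ≠ a'}.
Equivalently, take A + A and drop any sum 2a that is achievable ONLY as a + a for a ∈ A (i.e. sums representable only with equal summands).
Enumerate pairs (a, a') with a < a' (symmetric, so each unordered pair gives one sum; this covers all a ≠ a'):
  -4 + -2 = -6
  -4 + 5 = 1
  -4 + 7 = 3
  -4 + 8 = 4
  -2 + 5 = 3
  -2 + 7 = 5
  -2 + 8 = 6
  5 + 7 = 12
  5 + 8 = 13
  7 + 8 = 15
Collected distinct sums: {-6, 1, 3, 4, 5, 6, 12, 13, 15}
|A +̂ A| = 9
(Reference bound: |A +̂ A| ≥ 2|A| - 3 for |A| ≥ 2, with |A| = 5 giving ≥ 7.)

|A +̂ A| = 9


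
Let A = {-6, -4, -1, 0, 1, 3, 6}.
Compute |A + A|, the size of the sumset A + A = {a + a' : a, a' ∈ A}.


A + A = {a + a' : a, a' ∈ A}; |A| = 7.
General bounds: 2|A| - 1 ≤ |A + A| ≤ |A|(|A|+1)/2, i.e. 13 ≤ |A + A| ≤ 28.
Lower bound 2|A|-1 is attained iff A is an arithmetic progression.
Enumerate sums a + a' for a ≤ a' (symmetric, so this suffices):
a = -6: -6+-6=-12, -6+-4=-10, -6+-1=-7, -6+0=-6, -6+1=-5, -6+3=-3, -6+6=0
a = -4: -4+-4=-8, -4+-1=-5, -4+0=-4, -4+1=-3, -4+3=-1, -4+6=2
a = -1: -1+-1=-2, -1+0=-1, -1+1=0, -1+3=2, -1+6=5
a = 0: 0+0=0, 0+1=1, 0+3=3, 0+6=6
a = 1: 1+1=2, 1+3=4, 1+6=7
a = 3: 3+3=6, 3+6=9
a = 6: 6+6=12
Distinct sums: {-12, -10, -8, -7, -6, -5, -4, -3, -2, -1, 0, 1, 2, 3, 4, 5, 6, 7, 9, 12}
|A + A| = 20

|A + A| = 20


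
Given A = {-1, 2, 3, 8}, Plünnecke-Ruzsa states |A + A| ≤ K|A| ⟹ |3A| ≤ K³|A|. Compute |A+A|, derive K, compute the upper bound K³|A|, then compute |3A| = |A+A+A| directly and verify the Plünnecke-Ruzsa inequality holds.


|A| = 4.
Step 1: Compute A + A by enumerating all 16 pairs.
A + A = {-2, 1, 2, 4, 5, 6, 7, 10, 11, 16}, so |A + A| = 10.
Step 2: Doubling constant K = |A + A|/|A| = 10/4 = 10/4 ≈ 2.5000.
Step 3: Plünnecke-Ruzsa gives |3A| ≤ K³·|A| = (2.5000)³ · 4 ≈ 62.5000.
Step 4: Compute 3A = A + A + A directly by enumerating all triples (a,b,c) ∈ A³; |3A| = 18.
Step 5: Check 18 ≤ 62.5000? Yes ✓.

K = 10/4, Plünnecke-Ruzsa bound K³|A| ≈ 62.5000, |3A| = 18, inequality holds.


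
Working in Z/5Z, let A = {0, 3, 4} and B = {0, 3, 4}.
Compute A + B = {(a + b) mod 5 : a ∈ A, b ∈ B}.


Work in Z/5Z: reduce every sum a + b modulo 5.
Enumerate all 9 pairs:
a = 0: 0+0=0, 0+3=3, 0+4=4
a = 3: 3+0=3, 3+3=1, 3+4=2
a = 4: 4+0=4, 4+3=2, 4+4=3
Distinct residues collected: {0, 1, 2, 3, 4}
|A + B| = 5 (out of 5 total residues).

A + B = {0, 1, 2, 3, 4}


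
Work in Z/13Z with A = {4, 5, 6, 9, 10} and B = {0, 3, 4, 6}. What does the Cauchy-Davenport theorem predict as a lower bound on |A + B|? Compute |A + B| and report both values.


Cauchy-Davenport: |A + B| ≥ min(p, |A| + |B| - 1) for A, B nonempty in Z/pZ.
|A| = 5, |B| = 4, p = 13.
CD lower bound = min(13, 5 + 4 - 1) = min(13, 8) = 8.
Compute A + B mod 13 directly:
a = 4: 4+0=4, 4+3=7, 4+4=8, 4+6=10
a = 5: 5+0=5, 5+3=8, 5+4=9, 5+6=11
a = 6: 6+0=6, 6+3=9, 6+4=10, 6+6=12
a = 9: 9+0=9, 9+3=12, 9+4=0, 9+6=2
a = 10: 10+0=10, 10+3=0, 10+4=1, 10+6=3
A + B = {0, 1, 2, 3, 4, 5, 6, 7, 8, 9, 10, 11, 12}, so |A + B| = 13.
Verify: 13 ≥ 8? Yes ✓.

CD lower bound = 8, actual |A + B| = 13.


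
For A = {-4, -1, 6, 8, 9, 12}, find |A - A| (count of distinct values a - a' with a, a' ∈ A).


A - A = {a - a' : a, a' ∈ A}; |A| = 6.
Bounds: 2|A|-1 ≤ |A - A| ≤ |A|² - |A| + 1, i.e. 11 ≤ |A - A| ≤ 31.
Note: 0 ∈ A - A always (from a - a). The set is symmetric: if d ∈ A - A then -d ∈ A - A.
Enumerate nonzero differences d = a - a' with a > a' (then include -d):
Positive differences: {1, 2, 3, 4, 6, 7, 9, 10, 12, 13, 16}
Full difference set: {0} ∪ (positive diffs) ∪ (negative diffs).
|A - A| = 1 + 2·11 = 23 (matches direct enumeration: 23).

|A - A| = 23


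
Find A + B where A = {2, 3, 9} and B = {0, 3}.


A + B = {a + b : a ∈ A, b ∈ B}.
Enumerate all |A|·|B| = 3·2 = 6 pairs (a, b) and collect distinct sums.
a = 2: 2+0=2, 2+3=5
a = 3: 3+0=3, 3+3=6
a = 9: 9+0=9, 9+3=12
Collecting distinct sums: A + B = {2, 3, 5, 6, 9, 12}
|A + B| = 6

A + B = {2, 3, 5, 6, 9, 12}


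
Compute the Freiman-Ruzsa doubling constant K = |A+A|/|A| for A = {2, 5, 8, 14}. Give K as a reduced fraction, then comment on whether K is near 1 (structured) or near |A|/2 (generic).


|A| = 4.
Compute A + A by enumerating all 16 pairs.
A + A = {4, 7, 10, 13, 16, 19, 22, 28}, so |A + A| = 8.
K = |A + A| / |A| = 8/4 = 2/1 ≈ 2.0000.
Reference: AP of size 4 gives K = 7/4 ≈ 1.7500; a fully generic set of size 4 gives K ≈ 2.5000.

|A| = 4, |A + A| = 8, K = 8/4 = 2/1.


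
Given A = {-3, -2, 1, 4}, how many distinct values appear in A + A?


A + A = {a + a' : a, a' ∈ A}; |A| = 4.
General bounds: 2|A| - 1 ≤ |A + A| ≤ |A|(|A|+1)/2, i.e. 7 ≤ |A + A| ≤ 10.
Lower bound 2|A|-1 is attained iff A is an arithmetic progression.
Enumerate sums a + a' for a ≤ a' (symmetric, so this suffices):
a = -3: -3+-3=-6, -3+-2=-5, -3+1=-2, -3+4=1
a = -2: -2+-2=-4, -2+1=-1, -2+4=2
a = 1: 1+1=2, 1+4=5
a = 4: 4+4=8
Distinct sums: {-6, -5, -4, -2, -1, 1, 2, 5, 8}
|A + A| = 9

|A + A| = 9


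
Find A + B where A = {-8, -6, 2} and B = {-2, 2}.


A + B = {a + b : a ∈ A, b ∈ B}.
Enumerate all |A|·|B| = 3·2 = 6 pairs (a, b) and collect distinct sums.
a = -8: -8+-2=-10, -8+2=-6
a = -6: -6+-2=-8, -6+2=-4
a = 2: 2+-2=0, 2+2=4
Collecting distinct sums: A + B = {-10, -8, -6, -4, 0, 4}
|A + B| = 6

A + B = {-10, -8, -6, -4, 0, 4}


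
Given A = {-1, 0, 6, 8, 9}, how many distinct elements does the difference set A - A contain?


A - A = {a - a' : a, a' ∈ A}; |A| = 5.
Bounds: 2|A|-1 ≤ |A - A| ≤ |A|² - |A| + 1, i.e. 9 ≤ |A - A| ≤ 21.
Note: 0 ∈ A - A always (from a - a). The set is symmetric: if d ∈ A - A then -d ∈ A - A.
Enumerate nonzero differences d = a - a' with a > a' (then include -d):
Positive differences: {1, 2, 3, 6, 7, 8, 9, 10}
Full difference set: {0} ∪ (positive diffs) ∪ (negative diffs).
|A - A| = 1 + 2·8 = 17 (matches direct enumeration: 17).

|A - A| = 17


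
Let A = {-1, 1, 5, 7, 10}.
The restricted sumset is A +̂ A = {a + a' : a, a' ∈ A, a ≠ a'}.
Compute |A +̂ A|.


Restricted sumset: A +̂ A = {a + a' : a ∈ A, a' ∈ A, a ≠ a'}.
Equivalently, take A + A and drop any sum 2a that is achievable ONLY as a + a for a ∈ A (i.e. sums representable only with equal summands).
Enumerate pairs (a, a') with a < a' (symmetric, so each unordered pair gives one sum; this covers all a ≠ a'):
  -1 + 1 = 0
  -1 + 5 = 4
  -1 + 7 = 6
  -1 + 10 = 9
  1 + 5 = 6
  1 + 7 = 8
  1 + 10 = 11
  5 + 7 = 12
  5 + 10 = 15
  7 + 10 = 17
Collected distinct sums: {0, 4, 6, 8, 9, 11, 12, 15, 17}
|A +̂ A| = 9
(Reference bound: |A +̂ A| ≥ 2|A| - 3 for |A| ≥ 2, with |A| = 5 giving ≥ 7.)

|A +̂ A| = 9


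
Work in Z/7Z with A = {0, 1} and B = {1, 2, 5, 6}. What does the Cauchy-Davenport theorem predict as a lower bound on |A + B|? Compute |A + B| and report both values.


Cauchy-Davenport: |A + B| ≥ min(p, |A| + |B| - 1) for A, B nonempty in Z/pZ.
|A| = 2, |B| = 4, p = 7.
CD lower bound = min(7, 2 + 4 - 1) = min(7, 5) = 5.
Compute A + B mod 7 directly:
a = 0: 0+1=1, 0+2=2, 0+5=5, 0+6=6
a = 1: 1+1=2, 1+2=3, 1+5=6, 1+6=0
A + B = {0, 1, 2, 3, 5, 6}, so |A + B| = 6.
Verify: 6 ≥ 5? Yes ✓.

CD lower bound = 5, actual |A + B| = 6.


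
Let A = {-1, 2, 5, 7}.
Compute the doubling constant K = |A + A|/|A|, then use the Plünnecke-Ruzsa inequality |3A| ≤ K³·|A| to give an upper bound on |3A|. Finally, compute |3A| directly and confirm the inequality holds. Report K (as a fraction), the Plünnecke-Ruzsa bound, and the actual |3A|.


|A| = 4.
Step 1: Compute A + A by enumerating all 16 pairs.
A + A = {-2, 1, 4, 6, 7, 9, 10, 12, 14}, so |A + A| = 9.
Step 2: Doubling constant K = |A + A|/|A| = 9/4 = 9/4 ≈ 2.2500.
Step 3: Plünnecke-Ruzsa gives |3A| ≤ K³·|A| = (2.2500)³ · 4 ≈ 45.5625.
Step 4: Compute 3A = A + A + A directly by enumerating all triples (a,b,c) ∈ A³; |3A| = 16.
Step 5: Check 16 ≤ 45.5625? Yes ✓.

K = 9/4, Plünnecke-Ruzsa bound K³|A| ≈ 45.5625, |3A| = 16, inequality holds.


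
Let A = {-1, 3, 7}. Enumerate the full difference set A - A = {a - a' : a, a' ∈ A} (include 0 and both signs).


A - A = {a - a' : a, a' ∈ A}.
Compute a - a' for each ordered pair (a, a'):
a = -1: -1--1=0, -1-3=-4, -1-7=-8
a = 3: 3--1=4, 3-3=0, 3-7=-4
a = 7: 7--1=8, 7-3=4, 7-7=0
Collecting distinct values (and noting 0 appears from a-a):
A - A = {-8, -4, 0, 4, 8}
|A - A| = 5

A - A = {-8, -4, 0, 4, 8}


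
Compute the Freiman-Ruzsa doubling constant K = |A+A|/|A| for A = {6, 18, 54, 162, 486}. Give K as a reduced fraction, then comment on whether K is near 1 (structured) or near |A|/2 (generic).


|A| = 5.
Compute A + A by enumerating all 25 pairs.
A + A = {12, 24, 36, 60, 72, 108, 168, 180, 216, 324, 492, 504, 540, 648, 972}, so |A + A| = 15.
K = |A + A| / |A| = 15/5 = 3/1 ≈ 3.0000.
Reference: AP of size 5 gives K = 9/5 ≈ 1.8000; a fully generic set of size 5 gives K ≈ 3.0000.

|A| = 5, |A + A| = 15, K = 15/5 = 3/1.


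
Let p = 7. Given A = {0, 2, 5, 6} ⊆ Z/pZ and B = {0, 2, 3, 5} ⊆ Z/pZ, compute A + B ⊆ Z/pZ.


Work in Z/7Z: reduce every sum a + b modulo 7.
Enumerate all 16 pairs:
a = 0: 0+0=0, 0+2=2, 0+3=3, 0+5=5
a = 2: 2+0=2, 2+2=4, 2+3=5, 2+5=0
a = 5: 5+0=5, 5+2=0, 5+3=1, 5+5=3
a = 6: 6+0=6, 6+2=1, 6+3=2, 6+5=4
Distinct residues collected: {0, 1, 2, 3, 4, 5, 6}
|A + B| = 7 (out of 7 total residues).

A + B = {0, 1, 2, 3, 4, 5, 6}


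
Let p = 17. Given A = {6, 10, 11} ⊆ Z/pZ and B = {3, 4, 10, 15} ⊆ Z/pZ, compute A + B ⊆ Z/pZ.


Work in Z/17Z: reduce every sum a + b modulo 17.
Enumerate all 12 pairs:
a = 6: 6+3=9, 6+4=10, 6+10=16, 6+15=4
a = 10: 10+3=13, 10+4=14, 10+10=3, 10+15=8
a = 11: 11+3=14, 11+4=15, 11+10=4, 11+15=9
Distinct residues collected: {3, 4, 8, 9, 10, 13, 14, 15, 16}
|A + B| = 9 (out of 17 total residues).

A + B = {3, 4, 8, 9, 10, 13, 14, 15, 16}


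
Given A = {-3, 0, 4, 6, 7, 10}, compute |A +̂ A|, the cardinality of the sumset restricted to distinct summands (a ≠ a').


Restricted sumset: A +̂ A = {a + a' : a ∈ A, a' ∈ A, a ≠ a'}.
Equivalently, take A + A and drop any sum 2a that is achievable ONLY as a + a for a ∈ A (i.e. sums representable only with equal summands).
Enumerate pairs (a, a') with a < a' (symmetric, so each unordered pair gives one sum; this covers all a ≠ a'):
  -3 + 0 = -3
  -3 + 4 = 1
  -3 + 6 = 3
  -3 + 7 = 4
  -3 + 10 = 7
  0 + 4 = 4
  0 + 6 = 6
  0 + 7 = 7
  0 + 10 = 10
  4 + 6 = 10
  4 + 7 = 11
  4 + 10 = 14
  6 + 7 = 13
  6 + 10 = 16
  7 + 10 = 17
Collected distinct sums: {-3, 1, 3, 4, 6, 7, 10, 11, 13, 14, 16, 17}
|A +̂ A| = 12
(Reference bound: |A +̂ A| ≥ 2|A| - 3 for |A| ≥ 2, with |A| = 6 giving ≥ 9.)

|A +̂ A| = 12


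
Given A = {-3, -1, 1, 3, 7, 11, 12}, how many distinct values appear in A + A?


A + A = {a + a' : a, a' ∈ A}; |A| = 7.
General bounds: 2|A| - 1 ≤ |A + A| ≤ |A|(|A|+1)/2, i.e. 13 ≤ |A + A| ≤ 28.
Lower bound 2|A|-1 is attained iff A is an arithmetic progression.
Enumerate sums a + a' for a ≤ a' (symmetric, so this suffices):
a = -3: -3+-3=-6, -3+-1=-4, -3+1=-2, -3+3=0, -3+7=4, -3+11=8, -3+12=9
a = -1: -1+-1=-2, -1+1=0, -1+3=2, -1+7=6, -1+11=10, -1+12=11
a = 1: 1+1=2, 1+3=4, 1+7=8, 1+11=12, 1+12=13
a = 3: 3+3=6, 3+7=10, 3+11=14, 3+12=15
a = 7: 7+7=14, 7+11=18, 7+12=19
a = 11: 11+11=22, 11+12=23
a = 12: 12+12=24
Distinct sums: {-6, -4, -2, 0, 2, 4, 6, 8, 9, 10, 11, 12, 13, 14, 15, 18, 19, 22, 23, 24}
|A + A| = 20

|A + A| = 20


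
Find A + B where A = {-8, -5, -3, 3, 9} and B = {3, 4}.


A + B = {a + b : a ∈ A, b ∈ B}.
Enumerate all |A|·|B| = 5·2 = 10 pairs (a, b) and collect distinct sums.
a = -8: -8+3=-5, -8+4=-4
a = -5: -5+3=-2, -5+4=-1
a = -3: -3+3=0, -3+4=1
a = 3: 3+3=6, 3+4=7
a = 9: 9+3=12, 9+4=13
Collecting distinct sums: A + B = {-5, -4, -2, -1, 0, 1, 6, 7, 12, 13}
|A + B| = 10

A + B = {-5, -4, -2, -1, 0, 1, 6, 7, 12, 13}


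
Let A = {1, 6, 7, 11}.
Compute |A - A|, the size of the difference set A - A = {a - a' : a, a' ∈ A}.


A - A = {a - a' : a, a' ∈ A}; |A| = 4.
Bounds: 2|A|-1 ≤ |A - A| ≤ |A|² - |A| + 1, i.e. 7 ≤ |A - A| ≤ 13.
Note: 0 ∈ A - A always (from a - a). The set is symmetric: if d ∈ A - A then -d ∈ A - A.
Enumerate nonzero differences d = a - a' with a > a' (then include -d):
Positive differences: {1, 4, 5, 6, 10}
Full difference set: {0} ∪ (positive diffs) ∪ (negative diffs).
|A - A| = 1 + 2·5 = 11 (matches direct enumeration: 11).

|A - A| = 11


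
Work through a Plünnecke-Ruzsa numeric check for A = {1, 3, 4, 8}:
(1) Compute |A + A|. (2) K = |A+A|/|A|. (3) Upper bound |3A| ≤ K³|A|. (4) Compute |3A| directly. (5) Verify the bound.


|A| = 4.
Step 1: Compute A + A by enumerating all 16 pairs.
A + A = {2, 4, 5, 6, 7, 8, 9, 11, 12, 16}, so |A + A| = 10.
Step 2: Doubling constant K = |A + A|/|A| = 10/4 = 10/4 ≈ 2.5000.
Step 3: Plünnecke-Ruzsa gives |3A| ≤ K³·|A| = (2.5000)³ · 4 ≈ 62.5000.
Step 4: Compute 3A = A + A + A directly by enumerating all triples (a,b,c) ∈ A³; |3A| = 17.
Step 5: Check 17 ≤ 62.5000? Yes ✓.

K = 10/4, Plünnecke-Ruzsa bound K³|A| ≈ 62.5000, |3A| = 17, inequality holds.


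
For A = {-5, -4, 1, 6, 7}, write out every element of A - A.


A - A = {a - a' : a, a' ∈ A}.
Compute a - a' for each ordered pair (a, a'):
a = -5: -5--5=0, -5--4=-1, -5-1=-6, -5-6=-11, -5-7=-12
a = -4: -4--5=1, -4--4=0, -4-1=-5, -4-6=-10, -4-7=-11
a = 1: 1--5=6, 1--4=5, 1-1=0, 1-6=-5, 1-7=-6
a = 6: 6--5=11, 6--4=10, 6-1=5, 6-6=0, 6-7=-1
a = 7: 7--5=12, 7--4=11, 7-1=6, 7-6=1, 7-7=0
Collecting distinct values (and noting 0 appears from a-a):
A - A = {-12, -11, -10, -6, -5, -1, 0, 1, 5, 6, 10, 11, 12}
|A - A| = 13

A - A = {-12, -11, -10, -6, -5, -1, 0, 1, 5, 6, 10, 11, 12}


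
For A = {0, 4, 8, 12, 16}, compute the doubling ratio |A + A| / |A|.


|A| = 5.
Compute A + A by enumerating all 25 pairs.
A + A = {0, 4, 8, 12, 16, 20, 24, 28, 32}, so |A + A| = 9.
K = |A + A| / |A| = 9/5 (already in lowest terms) ≈ 1.8000.
Reference: AP of size 5 gives K = 9/5 ≈ 1.8000; a fully generic set of size 5 gives K ≈ 3.0000.

|A| = 5, |A + A| = 9, K = 9/5.


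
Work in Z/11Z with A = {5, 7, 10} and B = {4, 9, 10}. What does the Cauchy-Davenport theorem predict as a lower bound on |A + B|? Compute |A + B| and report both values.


Cauchy-Davenport: |A + B| ≥ min(p, |A| + |B| - 1) for A, B nonempty in Z/pZ.
|A| = 3, |B| = 3, p = 11.
CD lower bound = min(11, 3 + 3 - 1) = min(11, 5) = 5.
Compute A + B mod 11 directly:
a = 5: 5+4=9, 5+9=3, 5+10=4
a = 7: 7+4=0, 7+9=5, 7+10=6
a = 10: 10+4=3, 10+9=8, 10+10=9
A + B = {0, 3, 4, 5, 6, 8, 9}, so |A + B| = 7.
Verify: 7 ≥ 5? Yes ✓.

CD lower bound = 5, actual |A + B| = 7.


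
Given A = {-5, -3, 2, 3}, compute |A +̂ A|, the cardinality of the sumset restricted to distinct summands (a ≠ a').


Restricted sumset: A +̂ A = {a + a' : a ∈ A, a' ∈ A, a ≠ a'}.
Equivalently, take A + A and drop any sum 2a that is achievable ONLY as a + a for a ∈ A (i.e. sums representable only with equal summands).
Enumerate pairs (a, a') with a < a' (symmetric, so each unordered pair gives one sum; this covers all a ≠ a'):
  -5 + -3 = -8
  -5 + 2 = -3
  -5 + 3 = -2
  -3 + 2 = -1
  -3 + 3 = 0
  2 + 3 = 5
Collected distinct sums: {-8, -3, -2, -1, 0, 5}
|A +̂ A| = 6
(Reference bound: |A +̂ A| ≥ 2|A| - 3 for |A| ≥ 2, with |A| = 4 giving ≥ 5.)

|A +̂ A| = 6


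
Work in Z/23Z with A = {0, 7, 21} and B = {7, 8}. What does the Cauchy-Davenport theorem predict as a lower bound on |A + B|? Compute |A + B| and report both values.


Cauchy-Davenport: |A + B| ≥ min(p, |A| + |B| - 1) for A, B nonempty in Z/pZ.
|A| = 3, |B| = 2, p = 23.
CD lower bound = min(23, 3 + 2 - 1) = min(23, 4) = 4.
Compute A + B mod 23 directly:
a = 0: 0+7=7, 0+8=8
a = 7: 7+7=14, 7+8=15
a = 21: 21+7=5, 21+8=6
A + B = {5, 6, 7, 8, 14, 15}, so |A + B| = 6.
Verify: 6 ≥ 4? Yes ✓.

CD lower bound = 4, actual |A + B| = 6.


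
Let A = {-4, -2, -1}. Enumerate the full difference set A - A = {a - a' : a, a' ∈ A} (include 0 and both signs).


A - A = {a - a' : a, a' ∈ A}.
Compute a - a' for each ordered pair (a, a'):
a = -4: -4--4=0, -4--2=-2, -4--1=-3
a = -2: -2--4=2, -2--2=0, -2--1=-1
a = -1: -1--4=3, -1--2=1, -1--1=0
Collecting distinct values (and noting 0 appears from a-a):
A - A = {-3, -2, -1, 0, 1, 2, 3}
|A - A| = 7

A - A = {-3, -2, -1, 0, 1, 2, 3}


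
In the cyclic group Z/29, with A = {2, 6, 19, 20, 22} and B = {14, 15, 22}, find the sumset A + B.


Work in Z/29Z: reduce every sum a + b modulo 29.
Enumerate all 15 pairs:
a = 2: 2+14=16, 2+15=17, 2+22=24
a = 6: 6+14=20, 6+15=21, 6+22=28
a = 19: 19+14=4, 19+15=5, 19+22=12
a = 20: 20+14=5, 20+15=6, 20+22=13
a = 22: 22+14=7, 22+15=8, 22+22=15
Distinct residues collected: {4, 5, 6, 7, 8, 12, 13, 15, 16, 17, 20, 21, 24, 28}
|A + B| = 14 (out of 29 total residues).

A + B = {4, 5, 6, 7, 8, 12, 13, 15, 16, 17, 20, 21, 24, 28}


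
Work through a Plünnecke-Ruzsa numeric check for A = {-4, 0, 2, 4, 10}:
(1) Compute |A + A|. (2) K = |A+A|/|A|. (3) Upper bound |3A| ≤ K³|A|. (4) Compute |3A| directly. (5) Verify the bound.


|A| = 5.
Step 1: Compute A + A by enumerating all 25 pairs.
A + A = {-8, -4, -2, 0, 2, 4, 6, 8, 10, 12, 14, 20}, so |A + A| = 12.
Step 2: Doubling constant K = |A + A|/|A| = 12/5 = 12/5 ≈ 2.4000.
Step 3: Plünnecke-Ruzsa gives |3A| ≤ K³·|A| = (2.4000)³ · 5 ≈ 69.1200.
Step 4: Compute 3A = A + A + A directly by enumerating all triples (a,b,c) ∈ A³; |3A| = 19.
Step 5: Check 19 ≤ 69.1200? Yes ✓.

K = 12/5, Plünnecke-Ruzsa bound K³|A| ≈ 69.1200, |3A| = 19, inequality holds.


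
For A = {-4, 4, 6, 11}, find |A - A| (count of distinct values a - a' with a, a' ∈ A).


A - A = {a - a' : a, a' ∈ A}; |A| = 4.
Bounds: 2|A|-1 ≤ |A - A| ≤ |A|² - |A| + 1, i.e. 7 ≤ |A - A| ≤ 13.
Note: 0 ∈ A - A always (from a - a). The set is symmetric: if d ∈ A - A then -d ∈ A - A.
Enumerate nonzero differences d = a - a' with a > a' (then include -d):
Positive differences: {2, 5, 7, 8, 10, 15}
Full difference set: {0} ∪ (positive diffs) ∪ (negative diffs).
|A - A| = 1 + 2·6 = 13 (matches direct enumeration: 13).

|A - A| = 13


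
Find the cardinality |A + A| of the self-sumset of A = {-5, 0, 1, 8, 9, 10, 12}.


A + A = {a + a' : a, a' ∈ A}; |A| = 7.
General bounds: 2|A| - 1 ≤ |A + A| ≤ |A|(|A|+1)/2, i.e. 13 ≤ |A + A| ≤ 28.
Lower bound 2|A|-1 is attained iff A is an arithmetic progression.
Enumerate sums a + a' for a ≤ a' (symmetric, so this suffices):
a = -5: -5+-5=-10, -5+0=-5, -5+1=-4, -5+8=3, -5+9=4, -5+10=5, -5+12=7
a = 0: 0+0=0, 0+1=1, 0+8=8, 0+9=9, 0+10=10, 0+12=12
a = 1: 1+1=2, 1+8=9, 1+9=10, 1+10=11, 1+12=13
a = 8: 8+8=16, 8+9=17, 8+10=18, 8+12=20
a = 9: 9+9=18, 9+10=19, 9+12=21
a = 10: 10+10=20, 10+12=22
a = 12: 12+12=24
Distinct sums: {-10, -5, -4, 0, 1, 2, 3, 4, 5, 7, 8, 9, 10, 11, 12, 13, 16, 17, 18, 19, 20, 21, 22, 24}
|A + A| = 24

|A + A| = 24


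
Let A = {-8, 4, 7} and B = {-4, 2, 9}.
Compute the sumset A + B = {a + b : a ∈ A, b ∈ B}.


A + B = {a + b : a ∈ A, b ∈ B}.
Enumerate all |A|·|B| = 3·3 = 9 pairs (a, b) and collect distinct sums.
a = -8: -8+-4=-12, -8+2=-6, -8+9=1
a = 4: 4+-4=0, 4+2=6, 4+9=13
a = 7: 7+-4=3, 7+2=9, 7+9=16
Collecting distinct sums: A + B = {-12, -6, 0, 1, 3, 6, 9, 13, 16}
|A + B| = 9

A + B = {-12, -6, 0, 1, 3, 6, 9, 13, 16}


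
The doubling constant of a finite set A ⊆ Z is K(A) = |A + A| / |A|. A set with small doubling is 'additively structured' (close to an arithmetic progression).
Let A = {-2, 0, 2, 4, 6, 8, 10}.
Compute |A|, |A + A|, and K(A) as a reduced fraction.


|A| = 7.
Compute A + A by enumerating all 49 pairs.
A + A = {-4, -2, 0, 2, 4, 6, 8, 10, 12, 14, 16, 18, 20}, so |A + A| = 13.
K = |A + A| / |A| = 13/7 (already in lowest terms) ≈ 1.8571.
Reference: AP of size 7 gives K = 13/7 ≈ 1.8571; a fully generic set of size 7 gives K ≈ 4.0000.

|A| = 7, |A + A| = 13, K = 13/7.


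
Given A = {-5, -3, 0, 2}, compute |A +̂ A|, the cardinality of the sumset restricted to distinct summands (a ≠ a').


Restricted sumset: A +̂ A = {a + a' : a ∈ A, a' ∈ A, a ≠ a'}.
Equivalently, take A + A and drop any sum 2a that is achievable ONLY as a + a for a ∈ A (i.e. sums representable only with equal summands).
Enumerate pairs (a, a') with a < a' (symmetric, so each unordered pair gives one sum; this covers all a ≠ a'):
  -5 + -3 = -8
  -5 + 0 = -5
  -5 + 2 = -3
  -3 + 0 = -3
  -3 + 2 = -1
  0 + 2 = 2
Collected distinct sums: {-8, -5, -3, -1, 2}
|A +̂ A| = 5
(Reference bound: |A +̂ A| ≥ 2|A| - 3 for |A| ≥ 2, with |A| = 4 giving ≥ 5.)

|A +̂ A| = 5


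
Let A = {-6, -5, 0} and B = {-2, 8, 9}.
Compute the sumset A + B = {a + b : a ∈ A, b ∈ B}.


A + B = {a + b : a ∈ A, b ∈ B}.
Enumerate all |A|·|B| = 3·3 = 9 pairs (a, b) and collect distinct sums.
a = -6: -6+-2=-8, -6+8=2, -6+9=3
a = -5: -5+-2=-7, -5+8=3, -5+9=4
a = 0: 0+-2=-2, 0+8=8, 0+9=9
Collecting distinct sums: A + B = {-8, -7, -2, 2, 3, 4, 8, 9}
|A + B| = 8

A + B = {-8, -7, -2, 2, 3, 4, 8, 9}


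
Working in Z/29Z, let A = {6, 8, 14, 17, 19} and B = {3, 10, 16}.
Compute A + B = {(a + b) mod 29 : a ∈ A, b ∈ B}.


Work in Z/29Z: reduce every sum a + b modulo 29.
Enumerate all 15 pairs:
a = 6: 6+3=9, 6+10=16, 6+16=22
a = 8: 8+3=11, 8+10=18, 8+16=24
a = 14: 14+3=17, 14+10=24, 14+16=1
a = 17: 17+3=20, 17+10=27, 17+16=4
a = 19: 19+3=22, 19+10=0, 19+16=6
Distinct residues collected: {0, 1, 4, 6, 9, 11, 16, 17, 18, 20, 22, 24, 27}
|A + B| = 13 (out of 29 total residues).

A + B = {0, 1, 4, 6, 9, 11, 16, 17, 18, 20, 22, 24, 27}


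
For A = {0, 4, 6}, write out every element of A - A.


A - A = {a - a' : a, a' ∈ A}.
Compute a - a' for each ordered pair (a, a'):
a = 0: 0-0=0, 0-4=-4, 0-6=-6
a = 4: 4-0=4, 4-4=0, 4-6=-2
a = 6: 6-0=6, 6-4=2, 6-6=0
Collecting distinct values (and noting 0 appears from a-a):
A - A = {-6, -4, -2, 0, 2, 4, 6}
|A - A| = 7

A - A = {-6, -4, -2, 0, 2, 4, 6}


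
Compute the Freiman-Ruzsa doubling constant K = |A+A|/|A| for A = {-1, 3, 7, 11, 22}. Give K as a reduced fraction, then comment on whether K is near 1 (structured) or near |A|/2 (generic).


|A| = 5.
Compute A + A by enumerating all 25 pairs.
A + A = {-2, 2, 6, 10, 14, 18, 21, 22, 25, 29, 33, 44}, so |A + A| = 12.
K = |A + A| / |A| = 12/5 (already in lowest terms) ≈ 2.4000.
Reference: AP of size 5 gives K = 9/5 ≈ 1.8000; a fully generic set of size 5 gives K ≈ 3.0000.

|A| = 5, |A + A| = 12, K = 12/5.


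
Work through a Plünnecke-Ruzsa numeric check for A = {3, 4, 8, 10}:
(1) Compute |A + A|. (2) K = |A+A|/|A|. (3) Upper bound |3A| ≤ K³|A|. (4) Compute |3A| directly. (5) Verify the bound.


|A| = 4.
Step 1: Compute A + A by enumerating all 16 pairs.
A + A = {6, 7, 8, 11, 12, 13, 14, 16, 18, 20}, so |A + A| = 10.
Step 2: Doubling constant K = |A + A|/|A| = 10/4 = 10/4 ≈ 2.5000.
Step 3: Plünnecke-Ruzsa gives |3A| ≤ K³·|A| = (2.5000)³ · 4 ≈ 62.5000.
Step 4: Compute 3A = A + A + A directly by enumerating all triples (a,b,c) ∈ A³; |3A| = 18.
Step 5: Check 18 ≤ 62.5000? Yes ✓.

K = 10/4, Plünnecke-Ruzsa bound K³|A| ≈ 62.5000, |3A| = 18, inequality holds.


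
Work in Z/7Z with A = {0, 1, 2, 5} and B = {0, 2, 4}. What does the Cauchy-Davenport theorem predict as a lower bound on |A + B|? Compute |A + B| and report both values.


Cauchy-Davenport: |A + B| ≥ min(p, |A| + |B| - 1) for A, B nonempty in Z/pZ.
|A| = 4, |B| = 3, p = 7.
CD lower bound = min(7, 4 + 3 - 1) = min(7, 6) = 6.
Compute A + B mod 7 directly:
a = 0: 0+0=0, 0+2=2, 0+4=4
a = 1: 1+0=1, 1+2=3, 1+4=5
a = 2: 2+0=2, 2+2=4, 2+4=6
a = 5: 5+0=5, 5+2=0, 5+4=2
A + B = {0, 1, 2, 3, 4, 5, 6}, so |A + B| = 7.
Verify: 7 ≥ 6? Yes ✓.

CD lower bound = 6, actual |A + B| = 7.


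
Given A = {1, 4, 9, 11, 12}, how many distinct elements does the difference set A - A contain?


A - A = {a - a' : a, a' ∈ A}; |A| = 5.
Bounds: 2|A|-1 ≤ |A - A| ≤ |A|² - |A| + 1, i.e. 9 ≤ |A - A| ≤ 21.
Note: 0 ∈ A - A always (from a - a). The set is symmetric: if d ∈ A - A then -d ∈ A - A.
Enumerate nonzero differences d = a - a' with a > a' (then include -d):
Positive differences: {1, 2, 3, 5, 7, 8, 10, 11}
Full difference set: {0} ∪ (positive diffs) ∪ (negative diffs).
|A - A| = 1 + 2·8 = 17 (matches direct enumeration: 17).

|A - A| = 17


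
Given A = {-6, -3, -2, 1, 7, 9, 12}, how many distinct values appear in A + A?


A + A = {a + a' : a, a' ∈ A}; |A| = 7.
General bounds: 2|A| - 1 ≤ |A + A| ≤ |A|(|A|+1)/2, i.e. 13 ≤ |A + A| ≤ 28.
Lower bound 2|A|-1 is attained iff A is an arithmetic progression.
Enumerate sums a + a' for a ≤ a' (symmetric, so this suffices):
a = -6: -6+-6=-12, -6+-3=-9, -6+-2=-8, -6+1=-5, -6+7=1, -6+9=3, -6+12=6
a = -3: -3+-3=-6, -3+-2=-5, -3+1=-2, -3+7=4, -3+9=6, -3+12=9
a = -2: -2+-2=-4, -2+1=-1, -2+7=5, -2+9=7, -2+12=10
a = 1: 1+1=2, 1+7=8, 1+9=10, 1+12=13
a = 7: 7+7=14, 7+9=16, 7+12=19
a = 9: 9+9=18, 9+12=21
a = 12: 12+12=24
Distinct sums: {-12, -9, -8, -6, -5, -4, -2, -1, 1, 2, 3, 4, 5, 6, 7, 8, 9, 10, 13, 14, 16, 18, 19, 21, 24}
|A + A| = 25

|A + A| = 25


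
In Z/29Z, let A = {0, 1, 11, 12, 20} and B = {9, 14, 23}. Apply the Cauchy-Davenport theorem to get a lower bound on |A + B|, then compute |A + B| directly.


Cauchy-Davenport: |A + B| ≥ min(p, |A| + |B| - 1) for A, B nonempty in Z/pZ.
|A| = 5, |B| = 3, p = 29.
CD lower bound = min(29, 5 + 3 - 1) = min(29, 7) = 7.
Compute A + B mod 29 directly:
a = 0: 0+9=9, 0+14=14, 0+23=23
a = 1: 1+9=10, 1+14=15, 1+23=24
a = 11: 11+9=20, 11+14=25, 11+23=5
a = 12: 12+9=21, 12+14=26, 12+23=6
a = 20: 20+9=0, 20+14=5, 20+23=14
A + B = {0, 5, 6, 9, 10, 14, 15, 20, 21, 23, 24, 25, 26}, so |A + B| = 13.
Verify: 13 ≥ 7? Yes ✓.

CD lower bound = 7, actual |A + B| = 13.


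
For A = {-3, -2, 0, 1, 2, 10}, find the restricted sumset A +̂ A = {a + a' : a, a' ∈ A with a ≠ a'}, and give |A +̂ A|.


Restricted sumset: A +̂ A = {a + a' : a ∈ A, a' ∈ A, a ≠ a'}.
Equivalently, take A + A and drop any sum 2a that is achievable ONLY as a + a for a ∈ A (i.e. sums representable only with equal summands).
Enumerate pairs (a, a') with a < a' (symmetric, so each unordered pair gives one sum; this covers all a ≠ a'):
  -3 + -2 = -5
  -3 + 0 = -3
  -3 + 1 = -2
  -3 + 2 = -1
  -3 + 10 = 7
  -2 + 0 = -2
  -2 + 1 = -1
  -2 + 2 = 0
  -2 + 10 = 8
  0 + 1 = 1
  0 + 2 = 2
  0 + 10 = 10
  1 + 2 = 3
  1 + 10 = 11
  2 + 10 = 12
Collected distinct sums: {-5, -3, -2, -1, 0, 1, 2, 3, 7, 8, 10, 11, 12}
|A +̂ A| = 13
(Reference bound: |A +̂ A| ≥ 2|A| - 3 for |A| ≥ 2, with |A| = 6 giving ≥ 9.)

|A +̂ A| = 13


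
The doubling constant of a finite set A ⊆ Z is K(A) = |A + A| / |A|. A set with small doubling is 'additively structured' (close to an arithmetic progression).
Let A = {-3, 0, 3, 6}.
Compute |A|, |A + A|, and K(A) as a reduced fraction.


|A| = 4.
Compute A + A by enumerating all 16 pairs.
A + A = {-6, -3, 0, 3, 6, 9, 12}, so |A + A| = 7.
K = |A + A| / |A| = 7/4 (already in lowest terms) ≈ 1.7500.
Reference: AP of size 4 gives K = 7/4 ≈ 1.7500; a fully generic set of size 4 gives K ≈ 2.5000.

|A| = 4, |A + A| = 7, K = 7/4.


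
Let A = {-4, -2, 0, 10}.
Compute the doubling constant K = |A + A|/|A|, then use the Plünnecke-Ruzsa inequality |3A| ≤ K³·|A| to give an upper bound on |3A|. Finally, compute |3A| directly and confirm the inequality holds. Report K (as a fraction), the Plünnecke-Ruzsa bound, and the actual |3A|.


|A| = 4.
Step 1: Compute A + A by enumerating all 16 pairs.
A + A = {-8, -6, -4, -2, 0, 6, 8, 10, 20}, so |A + A| = 9.
Step 2: Doubling constant K = |A + A|/|A| = 9/4 = 9/4 ≈ 2.2500.
Step 3: Plünnecke-Ruzsa gives |3A| ≤ K³·|A| = (2.2500)³ · 4 ≈ 45.5625.
Step 4: Compute 3A = A + A + A directly by enumerating all triples (a,b,c) ∈ A³; |3A| = 16.
Step 5: Check 16 ≤ 45.5625? Yes ✓.

K = 9/4, Plünnecke-Ruzsa bound K³|A| ≈ 45.5625, |3A| = 16, inequality holds.


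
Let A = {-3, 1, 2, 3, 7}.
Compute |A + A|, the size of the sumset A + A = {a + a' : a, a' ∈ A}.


A + A = {a + a' : a, a' ∈ A}; |A| = 5.
General bounds: 2|A| - 1 ≤ |A + A| ≤ |A|(|A|+1)/2, i.e. 9 ≤ |A + A| ≤ 15.
Lower bound 2|A|-1 is attained iff A is an arithmetic progression.
Enumerate sums a + a' for a ≤ a' (symmetric, so this suffices):
a = -3: -3+-3=-6, -3+1=-2, -3+2=-1, -3+3=0, -3+7=4
a = 1: 1+1=2, 1+2=3, 1+3=4, 1+7=8
a = 2: 2+2=4, 2+3=5, 2+7=9
a = 3: 3+3=6, 3+7=10
a = 7: 7+7=14
Distinct sums: {-6, -2, -1, 0, 2, 3, 4, 5, 6, 8, 9, 10, 14}
|A + A| = 13

|A + A| = 13


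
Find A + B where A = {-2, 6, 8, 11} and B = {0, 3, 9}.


A + B = {a + b : a ∈ A, b ∈ B}.
Enumerate all |A|·|B| = 4·3 = 12 pairs (a, b) and collect distinct sums.
a = -2: -2+0=-2, -2+3=1, -2+9=7
a = 6: 6+0=6, 6+3=9, 6+9=15
a = 8: 8+0=8, 8+3=11, 8+9=17
a = 11: 11+0=11, 11+3=14, 11+9=20
Collecting distinct sums: A + B = {-2, 1, 6, 7, 8, 9, 11, 14, 15, 17, 20}
|A + B| = 11

A + B = {-2, 1, 6, 7, 8, 9, 11, 14, 15, 17, 20}


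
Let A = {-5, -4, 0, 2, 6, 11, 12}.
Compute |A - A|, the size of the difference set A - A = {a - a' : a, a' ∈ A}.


A - A = {a - a' : a, a' ∈ A}; |A| = 7.
Bounds: 2|A|-1 ≤ |A - A| ≤ |A|² - |A| + 1, i.e. 13 ≤ |A - A| ≤ 43.
Note: 0 ∈ A - A always (from a - a). The set is symmetric: if d ∈ A - A then -d ∈ A - A.
Enumerate nonzero differences d = a - a' with a > a' (then include -d):
Positive differences: {1, 2, 4, 5, 6, 7, 9, 10, 11, 12, 15, 16, 17}
Full difference set: {0} ∪ (positive diffs) ∪ (negative diffs).
|A - A| = 1 + 2·13 = 27 (matches direct enumeration: 27).

|A - A| = 27


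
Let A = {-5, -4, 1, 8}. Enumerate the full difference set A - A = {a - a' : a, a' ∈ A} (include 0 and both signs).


A - A = {a - a' : a, a' ∈ A}.
Compute a - a' for each ordered pair (a, a'):
a = -5: -5--5=0, -5--4=-1, -5-1=-6, -5-8=-13
a = -4: -4--5=1, -4--4=0, -4-1=-5, -4-8=-12
a = 1: 1--5=6, 1--4=5, 1-1=0, 1-8=-7
a = 8: 8--5=13, 8--4=12, 8-1=7, 8-8=0
Collecting distinct values (and noting 0 appears from a-a):
A - A = {-13, -12, -7, -6, -5, -1, 0, 1, 5, 6, 7, 12, 13}
|A - A| = 13

A - A = {-13, -12, -7, -6, -5, -1, 0, 1, 5, 6, 7, 12, 13}


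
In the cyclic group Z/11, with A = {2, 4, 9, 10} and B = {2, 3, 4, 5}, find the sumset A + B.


Work in Z/11Z: reduce every sum a + b modulo 11.
Enumerate all 16 pairs:
a = 2: 2+2=4, 2+3=5, 2+4=6, 2+5=7
a = 4: 4+2=6, 4+3=7, 4+4=8, 4+5=9
a = 9: 9+2=0, 9+3=1, 9+4=2, 9+5=3
a = 10: 10+2=1, 10+3=2, 10+4=3, 10+5=4
Distinct residues collected: {0, 1, 2, 3, 4, 5, 6, 7, 8, 9}
|A + B| = 10 (out of 11 total residues).

A + B = {0, 1, 2, 3, 4, 5, 6, 7, 8, 9}


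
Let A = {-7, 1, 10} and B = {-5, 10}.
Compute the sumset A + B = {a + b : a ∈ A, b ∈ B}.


A + B = {a + b : a ∈ A, b ∈ B}.
Enumerate all |A|·|B| = 3·2 = 6 pairs (a, b) and collect distinct sums.
a = -7: -7+-5=-12, -7+10=3
a = 1: 1+-5=-4, 1+10=11
a = 10: 10+-5=5, 10+10=20
Collecting distinct sums: A + B = {-12, -4, 3, 5, 11, 20}
|A + B| = 6

A + B = {-12, -4, 3, 5, 11, 20}


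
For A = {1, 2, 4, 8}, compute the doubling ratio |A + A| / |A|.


|A| = 4.
Compute A + A by enumerating all 16 pairs.
A + A = {2, 3, 4, 5, 6, 8, 9, 10, 12, 16}, so |A + A| = 10.
K = |A + A| / |A| = 10/4 = 5/2 ≈ 2.5000.
Reference: AP of size 4 gives K = 7/4 ≈ 1.7500; a fully generic set of size 4 gives K ≈ 2.5000.

|A| = 4, |A + A| = 10, K = 10/4 = 5/2.


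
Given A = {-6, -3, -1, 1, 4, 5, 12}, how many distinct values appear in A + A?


A + A = {a + a' : a, a' ∈ A}; |A| = 7.
General bounds: 2|A| - 1 ≤ |A + A| ≤ |A|(|A|+1)/2, i.e. 13 ≤ |A + A| ≤ 28.
Lower bound 2|A|-1 is attained iff A is an arithmetic progression.
Enumerate sums a + a' for a ≤ a' (symmetric, so this suffices):
a = -6: -6+-6=-12, -6+-3=-9, -6+-1=-7, -6+1=-5, -6+4=-2, -6+5=-1, -6+12=6
a = -3: -3+-3=-6, -3+-1=-4, -3+1=-2, -3+4=1, -3+5=2, -3+12=9
a = -1: -1+-1=-2, -1+1=0, -1+4=3, -1+5=4, -1+12=11
a = 1: 1+1=2, 1+4=5, 1+5=6, 1+12=13
a = 4: 4+4=8, 4+5=9, 4+12=16
a = 5: 5+5=10, 5+12=17
a = 12: 12+12=24
Distinct sums: {-12, -9, -7, -6, -5, -4, -2, -1, 0, 1, 2, 3, 4, 5, 6, 8, 9, 10, 11, 13, 16, 17, 24}
|A + A| = 23

|A + A| = 23


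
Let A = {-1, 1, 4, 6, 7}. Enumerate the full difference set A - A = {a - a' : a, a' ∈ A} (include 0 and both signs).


A - A = {a - a' : a, a' ∈ A}.
Compute a - a' for each ordered pair (a, a'):
a = -1: -1--1=0, -1-1=-2, -1-4=-5, -1-6=-7, -1-7=-8
a = 1: 1--1=2, 1-1=0, 1-4=-3, 1-6=-5, 1-7=-6
a = 4: 4--1=5, 4-1=3, 4-4=0, 4-6=-2, 4-7=-3
a = 6: 6--1=7, 6-1=5, 6-4=2, 6-6=0, 6-7=-1
a = 7: 7--1=8, 7-1=6, 7-4=3, 7-6=1, 7-7=0
Collecting distinct values (and noting 0 appears from a-a):
A - A = {-8, -7, -6, -5, -3, -2, -1, 0, 1, 2, 3, 5, 6, 7, 8}
|A - A| = 15

A - A = {-8, -7, -6, -5, -3, -2, -1, 0, 1, 2, 3, 5, 6, 7, 8}


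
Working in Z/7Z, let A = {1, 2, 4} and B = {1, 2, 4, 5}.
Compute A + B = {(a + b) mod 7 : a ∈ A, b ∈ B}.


Work in Z/7Z: reduce every sum a + b modulo 7.
Enumerate all 12 pairs:
a = 1: 1+1=2, 1+2=3, 1+4=5, 1+5=6
a = 2: 2+1=3, 2+2=4, 2+4=6, 2+5=0
a = 4: 4+1=5, 4+2=6, 4+4=1, 4+5=2
Distinct residues collected: {0, 1, 2, 3, 4, 5, 6}
|A + B| = 7 (out of 7 total residues).

A + B = {0, 1, 2, 3, 4, 5, 6}


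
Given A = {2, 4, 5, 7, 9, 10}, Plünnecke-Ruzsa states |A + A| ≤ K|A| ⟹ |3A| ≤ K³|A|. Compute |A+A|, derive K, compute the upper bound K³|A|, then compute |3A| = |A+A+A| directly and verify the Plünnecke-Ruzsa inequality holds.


|A| = 6.
Step 1: Compute A + A by enumerating all 36 pairs.
A + A = {4, 6, 7, 8, 9, 10, 11, 12, 13, 14, 15, 16, 17, 18, 19, 20}, so |A + A| = 16.
Step 2: Doubling constant K = |A + A|/|A| = 16/6 = 16/6 ≈ 2.6667.
Step 3: Plünnecke-Ruzsa gives |3A| ≤ K³·|A| = (2.6667)³ · 6 ≈ 113.7778.
Step 4: Compute 3A = A + A + A directly by enumerating all triples (a,b,c) ∈ A³; |3A| = 24.
Step 5: Check 24 ≤ 113.7778? Yes ✓.

K = 16/6, Plünnecke-Ruzsa bound K³|A| ≈ 113.7778, |3A| = 24, inequality holds.


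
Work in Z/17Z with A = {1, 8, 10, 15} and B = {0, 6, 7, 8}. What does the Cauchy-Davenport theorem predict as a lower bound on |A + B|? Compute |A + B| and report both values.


Cauchy-Davenport: |A + B| ≥ min(p, |A| + |B| - 1) for A, B nonempty in Z/pZ.
|A| = 4, |B| = 4, p = 17.
CD lower bound = min(17, 4 + 4 - 1) = min(17, 7) = 7.
Compute A + B mod 17 directly:
a = 1: 1+0=1, 1+6=7, 1+7=8, 1+8=9
a = 8: 8+0=8, 8+6=14, 8+7=15, 8+8=16
a = 10: 10+0=10, 10+6=16, 10+7=0, 10+8=1
a = 15: 15+0=15, 15+6=4, 15+7=5, 15+8=6
A + B = {0, 1, 4, 5, 6, 7, 8, 9, 10, 14, 15, 16}, so |A + B| = 12.
Verify: 12 ≥ 7? Yes ✓.

CD lower bound = 7, actual |A + B| = 12.
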